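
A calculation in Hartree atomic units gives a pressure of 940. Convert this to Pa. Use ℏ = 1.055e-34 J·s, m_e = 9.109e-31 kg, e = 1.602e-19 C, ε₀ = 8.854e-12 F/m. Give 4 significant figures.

2.753e16 Pa

One atomic unit of pressure: P_au = E_h/a₀³ = m_e⁴e¹⁰/((4πε₀)⁵ℏ⁸) = 2.929e13 Pa.
940 × 2.929e13 Pa = 2.753e16 Pa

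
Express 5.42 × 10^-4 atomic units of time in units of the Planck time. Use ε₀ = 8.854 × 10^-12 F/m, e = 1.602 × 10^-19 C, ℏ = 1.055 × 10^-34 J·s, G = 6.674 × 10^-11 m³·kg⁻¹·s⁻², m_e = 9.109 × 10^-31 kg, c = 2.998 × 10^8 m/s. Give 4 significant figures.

atomic unit of time: τ_au = (4πε₀)²ℏ³/(m_e e⁴) = 2.423 × 10^-17 s
Planck time: t_P = √(ℏG/c⁵) = 5.392 × 10^-44 s
5.42 × 10^-4 × 2.423 × 10^-17 / 5.392 × 10^-44 = 2.436 × 10^23

2.436 × 10^23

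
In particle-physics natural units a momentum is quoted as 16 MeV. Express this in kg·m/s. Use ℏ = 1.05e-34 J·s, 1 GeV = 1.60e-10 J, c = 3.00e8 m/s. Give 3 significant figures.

Momentum is [E]/c; divide by c.
1 GeV → 1/c × (1 GeV in J) = 5.33e-19 kg·m/s.
Convert the energy scale: 16 MeV = 0.0160 GeV.
Result: 0.0160 × 5.33e-19 = 8.53e-21 kg·m/s.

8.53e-21 kg·m/s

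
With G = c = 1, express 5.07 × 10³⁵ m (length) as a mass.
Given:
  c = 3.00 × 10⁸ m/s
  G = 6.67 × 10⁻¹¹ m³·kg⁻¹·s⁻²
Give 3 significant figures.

Length → mass via c²/G.
5.07 × 10³⁵ m × (c²/G) = 6.84 × 10⁶² kg

6.84 × 10⁶² kg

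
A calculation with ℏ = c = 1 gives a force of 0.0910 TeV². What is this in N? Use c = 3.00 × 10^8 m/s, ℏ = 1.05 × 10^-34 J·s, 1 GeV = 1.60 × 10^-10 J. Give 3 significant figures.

Force is [E]/[L] = [E]²/(ℏc); restore (ℏc)⁻¹.
1 GeV² → 1/(ℏc) × (1 GeV in J)² = 8.13 × 10^5 N.
Convert the energy scale: 0.0910 TeV² = 9.10 × 10^4 GeV².
Result: 9.10 × 10^4 × 8.13 × 10^5 = 7.40 × 10^10 N.

7.40 × 10^10 N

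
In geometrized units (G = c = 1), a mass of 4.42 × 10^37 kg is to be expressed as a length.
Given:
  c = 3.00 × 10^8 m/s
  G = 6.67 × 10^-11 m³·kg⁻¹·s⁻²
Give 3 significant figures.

In G = c = 1 units mass has dimensions of length; the conversion factor is G/c².
4.42 × 10^37 kg × (G/c²) = 3.28 × 10^10 m

3.28 × 10^10 m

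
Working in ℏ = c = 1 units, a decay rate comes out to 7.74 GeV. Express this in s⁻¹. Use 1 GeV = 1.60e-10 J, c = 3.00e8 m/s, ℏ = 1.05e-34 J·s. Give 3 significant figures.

1.18e25 s⁻¹

A rate is [E]/ℏ; divide by ℏ.
1 GeV → 1/ℏ × (1 GeV in J) = 1.52e24 s⁻¹.
Result: 7.74 × 1.52e24 = 1.18e25 s⁻¹.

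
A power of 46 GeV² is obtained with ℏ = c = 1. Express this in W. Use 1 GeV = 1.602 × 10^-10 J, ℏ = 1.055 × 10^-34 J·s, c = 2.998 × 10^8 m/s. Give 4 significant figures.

Power is [E]/[T] = [E]²/ℏ.
1 GeV² → 1/ℏ × (1 GeV in J)² = 2.433 × 10^14 W.
Result: 46 × 2.433 × 10^14 = 1.119 × 10^16 W.

1.119 × 10^16 W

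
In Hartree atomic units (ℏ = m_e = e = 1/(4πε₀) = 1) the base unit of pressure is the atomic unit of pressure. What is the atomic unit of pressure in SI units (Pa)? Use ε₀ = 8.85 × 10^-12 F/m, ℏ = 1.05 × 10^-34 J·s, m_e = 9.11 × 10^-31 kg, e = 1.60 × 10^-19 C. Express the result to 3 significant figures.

P_au = E_h/a₀³ = m_e⁴e¹⁰/((4πε₀)⁵ℏ⁸)
E_h = 4.38 × 10^-18 J
a₀ = 5.26 × 10^-11 m
E_h/a₀³ = 3.01 × 10^13 Pa

3.01 × 10^13 Pa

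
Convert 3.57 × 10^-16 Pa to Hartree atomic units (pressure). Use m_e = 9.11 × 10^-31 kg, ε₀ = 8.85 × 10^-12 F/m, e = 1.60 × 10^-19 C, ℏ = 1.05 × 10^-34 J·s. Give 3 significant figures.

1.18 × 10^-29

atomic unit of pressure: P_au = E_h/a₀³ = m_e⁴e¹⁰/((4πε₀)⁵ℏ⁸) = 3.01 × 10^13 Pa.
3.57 × 10^-16 / 3.01 × 10^13 = 1.18 × 10^-29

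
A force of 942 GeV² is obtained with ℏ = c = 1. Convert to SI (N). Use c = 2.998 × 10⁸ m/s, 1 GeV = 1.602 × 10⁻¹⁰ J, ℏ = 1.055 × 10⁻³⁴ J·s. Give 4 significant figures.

7.643 × 10⁸ N

Force is [E]/[L] = [E]²/(ℏc); restore (ℏc)⁻¹.
1 GeV² → 1/(ℏc) × (1 GeV in J)² = 8.114 × 10⁵ N.
Result: 942 × 8.114 × 10⁵ = 7.643 × 10⁸ N.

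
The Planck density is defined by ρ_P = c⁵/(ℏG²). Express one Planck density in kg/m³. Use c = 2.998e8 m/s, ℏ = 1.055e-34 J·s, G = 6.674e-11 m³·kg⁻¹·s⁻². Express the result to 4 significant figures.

5.154e96 kg/m³

ρ_P = c⁵/(ℏG²)
  = 2.422e42 / 4.699e-55
  = 5.154e96 kg/m³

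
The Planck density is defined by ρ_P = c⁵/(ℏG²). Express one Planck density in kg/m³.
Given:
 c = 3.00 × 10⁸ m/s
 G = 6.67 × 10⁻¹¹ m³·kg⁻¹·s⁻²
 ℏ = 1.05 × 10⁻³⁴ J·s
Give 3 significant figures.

5.20 × 10⁹⁶ kg/m³

ρ_P = c⁵/(ℏG²)
  = 2.43 × 10⁴² / 4.67 × 10⁻⁵⁵
  = 5.20 × 10⁹⁶ kg/m³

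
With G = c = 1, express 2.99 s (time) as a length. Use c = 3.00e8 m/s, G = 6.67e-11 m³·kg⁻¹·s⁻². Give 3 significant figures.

Time → length via c.
2.99 s × (c) = 8.97e8 m

8.97e8 m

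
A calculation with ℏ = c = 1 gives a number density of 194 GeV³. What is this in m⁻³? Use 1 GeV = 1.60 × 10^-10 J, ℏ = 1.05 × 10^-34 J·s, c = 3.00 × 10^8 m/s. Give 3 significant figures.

Number density is [L]⁻³ = [E]³/(ℏc)³.
1 GeV³ → 1/(ℏc)³ × (1 GeV in J)³ = 1.31 × 10^47 m⁻³.
Result: 194 × 1.31 × 10^47 = 2.54 × 10^49 m⁻³.

2.54 × 10^49 m⁻³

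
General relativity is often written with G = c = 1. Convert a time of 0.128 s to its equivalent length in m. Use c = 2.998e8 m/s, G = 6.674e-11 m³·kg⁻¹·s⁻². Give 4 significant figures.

Time → length via c.
0.128 s × (c) = 3.837e7 m

3.837e7 m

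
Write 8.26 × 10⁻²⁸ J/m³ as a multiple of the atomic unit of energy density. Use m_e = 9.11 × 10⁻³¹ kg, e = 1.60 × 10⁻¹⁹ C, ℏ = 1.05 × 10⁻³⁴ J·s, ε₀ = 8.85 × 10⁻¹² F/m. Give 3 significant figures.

2.74 × 10⁻⁴¹

atomic unit of energy density: u_au = E_h/a₀³ = m_e⁴e¹⁰/((4πε₀)⁵ℏ⁸) = 3.01 × 10¹³ J/m³.
8.26 × 10⁻²⁸ / 3.01 × 10¹³ = 2.74 × 10⁻⁴¹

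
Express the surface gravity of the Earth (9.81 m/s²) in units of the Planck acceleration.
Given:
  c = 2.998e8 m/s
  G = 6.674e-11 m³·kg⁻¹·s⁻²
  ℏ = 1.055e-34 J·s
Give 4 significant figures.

Planck acceleration: a_P = √(c⁷/(ℏG)) = 5.560e51 m/s².
9.81 / 5.560e51 = 1.764e-51

1.764e-51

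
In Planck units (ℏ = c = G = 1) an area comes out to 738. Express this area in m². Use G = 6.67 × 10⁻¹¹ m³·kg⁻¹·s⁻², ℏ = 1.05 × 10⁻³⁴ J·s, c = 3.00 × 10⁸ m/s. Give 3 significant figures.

1.91 × 10⁻⁶⁷ m²

One Planck area: A_P = ℏG/c³ = 2.59 × 10⁻⁷⁰ m².
738 × 2.59 × 10⁻⁷⁰ m² = 1.91 × 10⁻⁶⁷ m²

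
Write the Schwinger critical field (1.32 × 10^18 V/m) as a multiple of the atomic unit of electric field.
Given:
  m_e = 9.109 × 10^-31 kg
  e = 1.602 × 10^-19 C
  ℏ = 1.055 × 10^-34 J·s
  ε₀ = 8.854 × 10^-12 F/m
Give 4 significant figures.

2.573 × 10^6

atomic unit of electric field: E_au = E_h/(e a₀) = m_e²e⁵/((4πε₀)³ℏ⁴) = 5.131 × 10^11 V/m.
1.32 × 10^18 / 5.131 × 10^11 = 2.573 × 10^6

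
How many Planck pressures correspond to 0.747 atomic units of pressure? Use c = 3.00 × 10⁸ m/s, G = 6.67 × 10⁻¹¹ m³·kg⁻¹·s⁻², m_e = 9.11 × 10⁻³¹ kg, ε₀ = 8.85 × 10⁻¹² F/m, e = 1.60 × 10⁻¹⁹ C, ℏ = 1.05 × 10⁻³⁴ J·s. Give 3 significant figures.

atomic unit of pressure: P_au = E_h/a₀³ = m_e⁴e¹⁰/((4πε₀)⁵ℏ⁸) = 3.01 × 10¹³ Pa
Planck pressure: p_P = c⁷/(ℏG²) = 4.68 × 10¹¹³ Pa
0.747 × 3.01 × 10¹³ / 4.68 × 10¹¹³ = 4.81 × 10⁻¹⁰¹

4.81 × 10⁻¹⁰¹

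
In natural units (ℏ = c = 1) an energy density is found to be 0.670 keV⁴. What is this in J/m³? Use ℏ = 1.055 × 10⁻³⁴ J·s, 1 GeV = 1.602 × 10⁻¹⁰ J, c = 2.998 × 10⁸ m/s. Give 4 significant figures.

1.395 × 10¹³ J/m³

[E]/[L]³ = [E]⁴/(ℏc)³; restore (ℏc)⁻³.
1 GeV⁴ → 1/(ℏc)³ × (1 GeV in J)⁴ = 2.082 × 10³⁷ J/m³.
Convert the energy scale: 0.670 keV⁴ = 6.70 × 10⁻²⁵ GeV⁴.
Result: 6.70 × 10⁻²⁵ × 2.082 × 10³⁷ = 1.395 × 10¹³ J/m³.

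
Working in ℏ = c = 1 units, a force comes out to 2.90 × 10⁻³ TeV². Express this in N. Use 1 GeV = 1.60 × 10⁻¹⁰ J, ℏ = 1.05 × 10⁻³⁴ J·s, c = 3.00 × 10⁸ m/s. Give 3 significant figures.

Force is [E]/[L] = [E]²/(ℏc); restore (ℏc)⁻¹.
1 GeV² → 1/(ℏc) × (1 GeV in J)² = 8.13 × 10⁵ N.
Convert the energy scale: 2.90 × 10⁻³ TeV² = 2.90 × 10³ GeV².
Result: 2.90 × 10³ × 8.13 × 10⁵ = 2.36 × 10⁹ N.

2.36 × 10⁹ N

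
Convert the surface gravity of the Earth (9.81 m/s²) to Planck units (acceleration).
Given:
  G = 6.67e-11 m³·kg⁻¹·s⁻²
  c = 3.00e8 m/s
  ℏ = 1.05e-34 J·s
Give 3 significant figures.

Planck acceleration: a_P = √(c⁷/(ℏG)) = 5.59e51 m/s².
9.81 / 5.59e51 = 1.76e-51

1.76e-51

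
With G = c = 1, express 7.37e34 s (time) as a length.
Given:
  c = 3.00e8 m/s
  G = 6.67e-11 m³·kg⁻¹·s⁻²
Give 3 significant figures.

2.21e43 m

Time → length via c.
7.37e34 s × (c) = 2.21e43 m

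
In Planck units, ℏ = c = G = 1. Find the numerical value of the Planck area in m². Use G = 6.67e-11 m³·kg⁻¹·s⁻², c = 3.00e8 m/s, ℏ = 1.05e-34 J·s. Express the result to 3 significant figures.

From ℏ = c = G = 1 the area scale is A_P = ℏG/c³.
  = 7.00e-45 / 2.70e25
  = 2.59e-70 m²

2.59e-70 m²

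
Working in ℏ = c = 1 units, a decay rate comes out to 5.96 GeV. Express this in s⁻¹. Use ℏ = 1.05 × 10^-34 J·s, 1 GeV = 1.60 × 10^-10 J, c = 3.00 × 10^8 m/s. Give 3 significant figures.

9.08 × 10^24 s⁻¹

A rate is [E]/ℏ; divide by ℏ.
1 GeV → 1/ℏ × (1 GeV in J) = 1.52 × 10^24 s⁻¹.
Result: 5.96 × 1.52 × 10^24 = 9.08 × 10^24 s⁻¹.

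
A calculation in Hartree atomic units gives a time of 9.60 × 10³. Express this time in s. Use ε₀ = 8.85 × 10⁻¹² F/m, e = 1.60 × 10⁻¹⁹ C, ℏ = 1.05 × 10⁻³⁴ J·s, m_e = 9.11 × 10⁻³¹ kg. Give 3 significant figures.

2.30 × 10⁻¹³ s

One atomic unit of time: τ_au = (4πε₀)²ℏ³/(m_e e⁴) = 2.40 × 10⁻¹⁷ s.
9.60 × 10³ × 2.40 × 10⁻¹⁷ s = 2.30 × 10⁻¹³ s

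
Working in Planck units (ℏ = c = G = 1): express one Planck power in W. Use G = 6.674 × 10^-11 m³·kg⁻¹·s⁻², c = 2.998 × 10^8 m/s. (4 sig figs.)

From ℏ = c = G = 1 the power scale is P_P = c⁵/G.
  = 2.422 × 10^42 / 6.674 × 10^-11
  = 3.629 × 10^52 W

3.629 × 10^52 W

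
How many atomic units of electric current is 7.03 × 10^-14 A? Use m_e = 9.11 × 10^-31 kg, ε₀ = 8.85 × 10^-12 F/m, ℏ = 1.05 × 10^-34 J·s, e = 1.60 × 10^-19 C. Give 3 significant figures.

atomic unit of electric current: I_au = e E_h/ℏ = m_e e⁵/((4πε₀)²ℏ³) = 6.67 × 10^-3 A.
7.03 × 10^-14 / 6.67 × 10^-3 = 1.05 × 10^-11

1.05 × 10^-11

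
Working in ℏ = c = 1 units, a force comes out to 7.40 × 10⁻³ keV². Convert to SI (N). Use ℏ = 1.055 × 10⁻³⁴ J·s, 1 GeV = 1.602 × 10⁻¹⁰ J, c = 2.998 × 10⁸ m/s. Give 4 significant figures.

6.004 × 10⁻⁹ N

Force is [E]/[L] = [E]²/(ℏc); restore (ℏc)⁻¹.
1 GeV² → 1/(ℏc) × (1 GeV in J)² = 8.114 × 10⁵ N.
Convert the energy scale: 7.40 × 10⁻³ keV² = 7.40 × 10⁻¹⁵ GeV².
Result: 7.40 × 10⁻¹⁵ × 8.114 × 10⁵ = 6.004 × 10⁻⁹ N.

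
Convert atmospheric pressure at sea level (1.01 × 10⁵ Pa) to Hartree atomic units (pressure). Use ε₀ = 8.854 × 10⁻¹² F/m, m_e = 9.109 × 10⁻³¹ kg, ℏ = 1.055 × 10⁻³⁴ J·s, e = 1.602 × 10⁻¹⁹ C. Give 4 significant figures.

atomic unit of pressure: P_au = E_h/a₀³ = m_e⁴e¹⁰/((4πε₀)⁵ℏ⁸) = 2.929 × 10¹³ Pa.
1.01 × 10⁵ / 2.929 × 10¹³ = 3.448 × 10⁻⁹

3.448 × 10⁻⁹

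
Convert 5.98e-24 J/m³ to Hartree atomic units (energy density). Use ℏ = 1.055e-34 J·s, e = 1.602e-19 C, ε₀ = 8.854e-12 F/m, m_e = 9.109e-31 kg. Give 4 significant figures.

2.042e-37

atomic unit of energy density: u_au = E_h/a₀³ = m_e⁴e¹⁰/((4πε₀)⁵ℏ⁸) = 2.929e13 J/m³.
5.98e-24 / 2.929e13 = 2.042e-37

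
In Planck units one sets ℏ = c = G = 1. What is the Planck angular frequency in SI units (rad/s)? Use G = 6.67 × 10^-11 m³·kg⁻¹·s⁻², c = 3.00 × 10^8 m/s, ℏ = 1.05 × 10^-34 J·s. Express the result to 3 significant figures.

1.86 × 10^43 rad/s

ω_P = √(c⁵/(ℏG))
  = √(3.47 × 10^86)
  = 1.86 × 10^43 rad/s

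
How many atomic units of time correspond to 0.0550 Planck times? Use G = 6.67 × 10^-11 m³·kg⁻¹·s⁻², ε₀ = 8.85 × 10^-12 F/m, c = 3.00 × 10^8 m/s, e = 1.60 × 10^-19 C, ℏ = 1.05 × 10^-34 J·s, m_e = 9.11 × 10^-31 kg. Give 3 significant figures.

Planck time: t_P = √(ℏG/c⁵) = 5.37 × 10^-44 s
atomic unit of time: τ_au = (4πε₀)²ℏ³/(m_e e⁴) = 2.40 × 10^-17 s
0.0550 × 5.37 × 10^-44 / 2.40 × 10^-17 = 1.23 × 10^-28

1.23 × 10^-28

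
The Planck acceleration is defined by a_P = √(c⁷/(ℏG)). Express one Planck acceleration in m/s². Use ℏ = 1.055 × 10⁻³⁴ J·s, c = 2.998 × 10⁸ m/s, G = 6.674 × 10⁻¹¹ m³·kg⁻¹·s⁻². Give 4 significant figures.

a_P = √(c⁷/(ℏG))
  = √(3.092 × 10¹⁰³)
  = 5.560 × 10⁵¹ m/s²

5.560 × 10⁵¹ m/s²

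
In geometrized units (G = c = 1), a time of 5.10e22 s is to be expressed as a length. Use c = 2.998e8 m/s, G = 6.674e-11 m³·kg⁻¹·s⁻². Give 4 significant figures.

1.529e31 m

Time → length via c.
5.10e22 s × (c) = 1.529e31 m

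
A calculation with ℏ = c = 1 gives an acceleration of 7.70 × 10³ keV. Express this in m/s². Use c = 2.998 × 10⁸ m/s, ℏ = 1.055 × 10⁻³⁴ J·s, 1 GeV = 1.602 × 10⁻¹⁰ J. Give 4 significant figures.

3.505 × 10³⁰ m/s²

Acceleration is [L]/[T]² = c·[E]/ℏ.
1 GeV → c/ℏ × (1 GeV in J) = 4.552 × 10³² m/s².
Convert the energy scale: 7.70 × 10³ keV = 7.70 × 10⁻³ GeV.
Result: 7.70 × 10⁻³ × 4.552 × 10³² = 3.505 × 10³⁰ m/s².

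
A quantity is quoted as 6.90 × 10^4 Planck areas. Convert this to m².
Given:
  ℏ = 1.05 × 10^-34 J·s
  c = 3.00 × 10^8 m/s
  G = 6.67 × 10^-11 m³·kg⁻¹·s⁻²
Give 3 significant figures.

1.79 × 10^-65 m²

One Planck area: A_P = ℏG/c³ = 2.59 × 10^-70 m².
6.90 × 10^4 × 2.59 × 10^-70 m² = 1.79 × 10^-65 m²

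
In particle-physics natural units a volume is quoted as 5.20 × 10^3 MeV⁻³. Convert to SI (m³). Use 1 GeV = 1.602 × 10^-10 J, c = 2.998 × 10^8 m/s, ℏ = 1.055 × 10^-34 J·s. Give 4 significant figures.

Volume is [L]³ = [E]⁻³·(ℏc)³.
1 GeV⁻³ → (ℏc)³ × (1 GeV in J)⁻³ = 7.696 × 10^-48 m³.
Convert the energy scale: 5.20 × 10^3 MeV⁻³ = 5.20 × 10^12 GeV⁻³.
Result: 5.20 × 10^12 × 7.696 × 10^-48 = 4.002 × 10^-35 m³.

4.002 × 10^-35 m³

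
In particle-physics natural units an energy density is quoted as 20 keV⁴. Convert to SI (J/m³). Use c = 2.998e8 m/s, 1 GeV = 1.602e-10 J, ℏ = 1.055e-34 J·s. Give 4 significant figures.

4.163e14 J/m³

[E]/[L]³ = [E]⁴/(ℏc)³; restore (ℏc)⁻³.
1 GeV⁴ → 1/(ℏc)³ × (1 GeV in J)⁴ = 2.082e37 J/m³.
Convert the energy scale: 20 keV⁴ = 2.00e-23 GeV⁴.
Result: 2.00e-23 × 2.082e37 = 4.163e14 J/m³.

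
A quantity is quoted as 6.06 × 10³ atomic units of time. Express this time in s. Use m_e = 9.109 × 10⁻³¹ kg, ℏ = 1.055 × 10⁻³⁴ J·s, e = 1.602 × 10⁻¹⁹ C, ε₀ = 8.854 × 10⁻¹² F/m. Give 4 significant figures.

1.468 × 10⁻¹³ s

One atomic unit of time: τ_au = (4πε₀)²ℏ³/(m_e e⁴) = 2.423 × 10⁻¹⁷ s.
6.06 × 10³ × 2.423 × 10⁻¹⁷ s = 1.468 × 10⁻¹³ s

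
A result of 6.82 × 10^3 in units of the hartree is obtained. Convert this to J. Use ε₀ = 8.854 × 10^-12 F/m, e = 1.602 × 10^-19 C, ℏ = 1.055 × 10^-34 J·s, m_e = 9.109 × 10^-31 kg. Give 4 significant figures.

One hartree: E_h = m_e e⁴/(4πε₀ℏ)² = 4.354 × 10^-18 J.
6.82 × 10^3 × 4.354 × 10^-18 J = 2.970 × 10^-14 J

2.970 × 10^-14 J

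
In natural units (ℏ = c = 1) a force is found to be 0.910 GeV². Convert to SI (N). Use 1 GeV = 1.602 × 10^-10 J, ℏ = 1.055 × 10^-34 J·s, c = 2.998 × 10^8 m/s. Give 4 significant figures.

Force is [E]/[L] = [E]²/(ℏc); restore (ℏc)⁻¹.
1 GeV² → 1/(ℏc) × (1 GeV in J)² = 8.114 × 10^5 N.
Result: 0.910 × 8.114 × 10^5 = 7.384 × 10^5 N.

7.384 × 10^5 N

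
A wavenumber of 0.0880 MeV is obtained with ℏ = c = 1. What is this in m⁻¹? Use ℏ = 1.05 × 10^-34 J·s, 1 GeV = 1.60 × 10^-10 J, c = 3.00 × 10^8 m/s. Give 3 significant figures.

4.47 × 10^11 m⁻¹

Inverse length is [E]/(ℏc).
1 GeV → 1/(ℏc) × (1 GeV in J) = 5.08 × 10^15 m⁻¹.
Convert the energy scale: 0.0880 MeV = 8.80 × 10^-5 GeV.
Result: 8.80 × 10^-5 × 5.08 × 10^15 = 4.47 × 10^11 m⁻¹.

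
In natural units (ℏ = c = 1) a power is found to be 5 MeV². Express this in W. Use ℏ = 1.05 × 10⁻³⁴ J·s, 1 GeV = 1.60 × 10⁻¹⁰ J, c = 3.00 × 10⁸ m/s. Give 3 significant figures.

Power is [E]/[T] = [E]²/ℏ.
1 GeV² → 1/ℏ × (1 GeV in J)² = 2.44 × 10¹⁴ W.
Convert the energy scale: 5 MeV² = 5.00 × 10⁻⁶ GeV².
Result: 5.00 × 10⁻⁶ × 2.44 × 10¹⁴ = 1.22 × 10⁹ W.

1.22 × 10⁹ W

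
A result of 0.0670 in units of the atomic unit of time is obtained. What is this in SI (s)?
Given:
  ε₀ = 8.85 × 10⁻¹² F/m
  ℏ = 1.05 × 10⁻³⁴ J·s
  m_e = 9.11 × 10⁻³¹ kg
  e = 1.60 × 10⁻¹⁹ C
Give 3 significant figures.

One atomic unit of time: τ_au = (4πε₀)²ℏ³/(m_e e⁴) = 2.40 × 10⁻¹⁷ s.
0.0670 × 2.40 × 10⁻¹⁷ s = 1.61 × 10⁻¹⁸ s

1.61 × 10⁻¹⁸ s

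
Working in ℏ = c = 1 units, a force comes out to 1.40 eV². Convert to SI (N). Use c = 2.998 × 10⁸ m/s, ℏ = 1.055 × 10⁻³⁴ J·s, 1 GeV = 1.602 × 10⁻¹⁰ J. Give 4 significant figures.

Force is [E]/[L] = [E]²/(ℏc); restore (ℏc)⁻¹.
1 GeV² → 1/(ℏc) × (1 GeV in J)² = 8.114 × 10⁵ N.
Convert the energy scale: 1.40 eV² = 1.40 × 10⁻¹⁸ GeV².
Result: 1.40 × 10⁻¹⁸ × 8.114 × 10⁵ = 1.136 × 10⁻¹² N.

1.136 × 10⁻¹² N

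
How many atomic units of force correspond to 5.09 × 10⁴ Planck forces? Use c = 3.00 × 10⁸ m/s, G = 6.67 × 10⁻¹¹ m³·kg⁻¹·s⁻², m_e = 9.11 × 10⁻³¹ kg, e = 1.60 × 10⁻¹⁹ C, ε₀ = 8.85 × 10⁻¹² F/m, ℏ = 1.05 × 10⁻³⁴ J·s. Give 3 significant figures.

Planck force: F_P = c⁴/G = 1.21 × 10⁴⁴ N
atomic unit of force: F_au = E_h/a₀ = m_e²e⁶/((4πε₀)³ℏ⁴) = 8.33 × 10⁻⁸ N
5.09 × 10⁴ × 1.21 × 10⁴⁴ / 8.33 × 10⁻⁸ = 7.42 × 10⁵⁵

7.42 × 10⁵⁵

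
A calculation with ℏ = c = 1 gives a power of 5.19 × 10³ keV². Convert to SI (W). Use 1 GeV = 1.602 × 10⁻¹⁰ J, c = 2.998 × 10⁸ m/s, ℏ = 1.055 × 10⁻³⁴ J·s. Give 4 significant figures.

Power is [E]/[T] = [E]²/ℏ.
1 GeV² → 1/ℏ × (1 GeV in J)² = 2.433 × 10¹⁴ W.
Convert the energy scale: 5.19 × 10³ keV² = 5.19 × 10⁻⁹ GeV².
Result: 5.19 × 10⁻⁹ × 2.433 × 10¹⁴ = 1.263 × 10⁶ W.

1.263 × 10⁶ W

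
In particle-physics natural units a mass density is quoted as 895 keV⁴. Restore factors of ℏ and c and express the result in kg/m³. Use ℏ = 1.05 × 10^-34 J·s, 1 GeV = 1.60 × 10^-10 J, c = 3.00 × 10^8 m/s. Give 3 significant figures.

0.209 kg/m³

Mass density is [E]/(c²[L]³) = [E]⁴/(ℏ³c⁵).
1 GeV⁴ → 1/(ℏ³c⁵) × (1 GeV in J)⁴ = 2.33 × 10^20 kg/m³.
Convert the energy scale: 895 keV⁴ = 8.95 × 10^-22 GeV⁴.
Result: 8.95 × 10^-22 × 2.33 × 10^20 = 0.209 kg/m³.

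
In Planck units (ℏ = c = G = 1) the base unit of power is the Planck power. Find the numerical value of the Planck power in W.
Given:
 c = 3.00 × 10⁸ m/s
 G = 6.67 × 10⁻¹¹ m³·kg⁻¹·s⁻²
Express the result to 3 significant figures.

P_P = c⁵/G
  = 2.43 × 10⁴² / 6.67 × 10⁻¹¹
  = 3.64 × 10⁵² W

3.64 × 10⁵² W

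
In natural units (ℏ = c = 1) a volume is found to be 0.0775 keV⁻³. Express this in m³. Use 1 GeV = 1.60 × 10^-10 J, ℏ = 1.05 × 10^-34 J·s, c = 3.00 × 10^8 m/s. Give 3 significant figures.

5.91 × 10^-31 m³

Volume is [L]³ = [E]⁻³·(ℏc)³.
1 GeV⁻³ → (ℏc)³ × (1 GeV in J)⁻³ = 7.63 × 10^-48 m³.
Convert the energy scale: 0.0775 keV⁻³ = 7.75 × 10^16 GeV⁻³.
Result: 7.75 × 10^16 × 7.63 × 10^-48 = 5.91 × 10^-31 m³.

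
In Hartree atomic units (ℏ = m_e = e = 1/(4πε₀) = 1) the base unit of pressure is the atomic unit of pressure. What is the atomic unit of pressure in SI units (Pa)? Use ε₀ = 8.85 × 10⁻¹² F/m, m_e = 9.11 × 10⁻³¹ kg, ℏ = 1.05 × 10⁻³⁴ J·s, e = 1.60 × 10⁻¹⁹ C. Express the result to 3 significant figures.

3.01 × 10¹³ Pa

P_au = E_h/a₀³ = m_e⁴e¹⁰/((4πε₀)⁵ℏ⁸)
E_h = 4.38 × 10⁻¹⁸ J
a₀ = 5.26 × 10⁻¹¹ m
E_h/a₀³ = 3.01 × 10¹³ Pa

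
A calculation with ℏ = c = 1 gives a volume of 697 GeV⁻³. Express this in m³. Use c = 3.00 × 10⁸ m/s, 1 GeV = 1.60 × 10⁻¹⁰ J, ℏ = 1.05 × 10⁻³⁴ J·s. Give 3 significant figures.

5.32 × 10⁻⁴⁵ m³

Volume is [L]³ = [E]⁻³·(ℏc)³.
1 GeV⁻³ → (ℏc)³ × (1 GeV in J)⁻³ = 7.63 × 10⁻⁴⁸ m³.
Result: 697 × 7.63 × 10⁻⁴⁸ = 5.32 × 10⁻⁴⁵ m³.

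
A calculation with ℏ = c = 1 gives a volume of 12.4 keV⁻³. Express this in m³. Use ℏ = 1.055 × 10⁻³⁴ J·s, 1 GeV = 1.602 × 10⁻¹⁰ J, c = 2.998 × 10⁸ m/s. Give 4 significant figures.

9.543 × 10⁻²⁹ m³

Volume is [L]³ = [E]⁻³·(ℏc)³.
1 GeV⁻³ → (ℏc)³ × (1 GeV in J)⁻³ = 7.696 × 10⁻⁴⁸ m³.
Convert the energy scale: 12.4 keV⁻³ = 1.24 × 10¹⁹ GeV⁻³.
Result: 1.24 × 10¹⁹ × 7.696 × 10⁻⁴⁸ = 9.543 × 10⁻²⁹ m³.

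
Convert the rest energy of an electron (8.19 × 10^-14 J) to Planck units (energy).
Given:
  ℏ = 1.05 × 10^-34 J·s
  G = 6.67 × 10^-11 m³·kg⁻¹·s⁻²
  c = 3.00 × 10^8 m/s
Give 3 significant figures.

4.19 × 10^-23

Planck energy: E_P = √(ℏc⁵/G) = 1.96 × 10^9 J.
8.19 × 10^-14 / 1.96 × 10^9 = 4.19 × 10^-23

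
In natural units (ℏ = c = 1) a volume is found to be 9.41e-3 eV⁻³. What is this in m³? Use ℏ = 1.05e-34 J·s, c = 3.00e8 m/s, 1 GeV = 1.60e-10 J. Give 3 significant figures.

7.18e-23 m³

Volume is [L]³ = [E]⁻³·(ℏc)³.
1 GeV⁻³ → (ℏc)³ × (1 GeV in J)⁻³ = 7.63e-48 m³.
Convert the energy scale: 9.41e-3 eV⁻³ = 9.41e24 GeV⁻³.
Result: 9.41e24 × 7.63e-48 = 7.18e-23 m³.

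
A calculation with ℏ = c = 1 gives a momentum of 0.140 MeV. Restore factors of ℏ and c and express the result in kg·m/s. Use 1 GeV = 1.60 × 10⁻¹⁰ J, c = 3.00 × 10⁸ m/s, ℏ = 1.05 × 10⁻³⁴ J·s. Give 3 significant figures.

7.47 × 10⁻²³ kg·m/s

Momentum is [E]/c; divide by c.
1 GeV → 1/c × (1 GeV in J) = 5.33 × 10⁻¹⁹ kg·m/s.
Convert the energy scale: 0.140 MeV = 1.40 × 10⁻⁴ GeV.
Result: 1.40 × 10⁻⁴ × 5.33 × 10⁻¹⁹ = 7.47 × 10⁻²³ kg·m/s.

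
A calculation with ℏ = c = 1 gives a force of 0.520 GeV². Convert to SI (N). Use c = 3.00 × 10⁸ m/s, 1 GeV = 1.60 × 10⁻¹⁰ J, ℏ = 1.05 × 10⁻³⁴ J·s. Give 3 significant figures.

Force is [E]/[L] = [E]²/(ℏc); restore (ℏc)⁻¹.
1 GeV² → 1/(ℏc) × (1 GeV in J)² = 8.13 × 10⁵ N.
Result: 0.520 × 8.13 × 10⁵ = 4.23 × 10⁵ N.

4.23 × 10⁵ N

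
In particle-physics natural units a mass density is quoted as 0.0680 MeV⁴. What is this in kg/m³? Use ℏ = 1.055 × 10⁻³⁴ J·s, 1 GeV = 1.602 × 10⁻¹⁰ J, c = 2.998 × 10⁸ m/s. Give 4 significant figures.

1.575 × 10⁷ kg/m³

Mass density is [E]/(c²[L]³) = [E]⁴/(ℏ³c⁵).
1 GeV⁴ → 1/(ℏ³c⁵) × (1 GeV in J)⁴ = 2.316 × 10²⁰ kg/m³.
Convert the energy scale: 0.0680 MeV⁴ = 6.80 × 10⁻¹⁴ GeV⁴.
Result: 6.80 × 10⁻¹⁴ × 2.316 × 10²⁰ = 1.575 × 10⁷ kg/m³.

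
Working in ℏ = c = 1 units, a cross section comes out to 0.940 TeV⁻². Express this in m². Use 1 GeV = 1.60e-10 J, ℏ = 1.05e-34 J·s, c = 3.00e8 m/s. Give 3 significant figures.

3.64e-38 m²

Area is [L]² = [E]⁻²·(ℏc)²; restore (ℏc)².
1 GeV⁻² → (ℏc)² × (1 GeV in J)⁻² = 3.88e-32 m².
Convert the energy scale: 0.940 TeV⁻² = 9.40e-7 GeV⁻².
Result: 9.40e-7 × 3.88e-32 = 3.64e-38 m².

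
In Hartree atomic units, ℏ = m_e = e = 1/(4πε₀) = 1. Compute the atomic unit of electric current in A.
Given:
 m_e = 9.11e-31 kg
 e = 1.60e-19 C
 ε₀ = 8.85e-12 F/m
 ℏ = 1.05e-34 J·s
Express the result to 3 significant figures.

Dimensional analysis gives I_au = e E_h/ℏ = m_e e⁵/((4πε₀)²ℏ³).
E_h = 4.38e-18 J
e·E_h/ℏ = 6.67e-3 A

6.67e-3 A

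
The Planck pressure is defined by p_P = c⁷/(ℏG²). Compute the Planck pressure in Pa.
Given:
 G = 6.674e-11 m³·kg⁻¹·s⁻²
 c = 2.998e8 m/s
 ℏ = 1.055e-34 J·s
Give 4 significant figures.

p_P = c⁷/(ℏG²)
  = 2.177e59 / 4.699e-55
  = 4.632e113 Pa

4.632e113 Pa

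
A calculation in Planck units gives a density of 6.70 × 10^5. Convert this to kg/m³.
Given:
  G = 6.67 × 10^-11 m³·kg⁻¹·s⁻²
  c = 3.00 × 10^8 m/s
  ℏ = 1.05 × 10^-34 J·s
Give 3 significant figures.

One Planck density: ρ_P = c⁵/(ℏG²) = 5.20 × 10^96 kg/m³.
6.70 × 10^5 × 5.20 × 10^96 kg/m³ = 3.49 × 10^102 kg/m³

3.49 × 10^102 kg/m³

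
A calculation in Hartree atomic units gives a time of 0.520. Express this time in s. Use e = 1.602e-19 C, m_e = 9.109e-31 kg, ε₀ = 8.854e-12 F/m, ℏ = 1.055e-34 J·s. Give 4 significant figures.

One atomic unit of time: τ_au = (4πε₀)²ℏ³/(m_e e⁴) = 2.423e-17 s.
0.520 × 2.423e-17 s = 1.260e-17 s

1.260e-17 s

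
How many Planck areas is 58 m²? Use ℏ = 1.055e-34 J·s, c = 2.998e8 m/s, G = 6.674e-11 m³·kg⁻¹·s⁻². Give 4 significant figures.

Planck area: A_P = ℏG/c³ = 2.613e-70 m².
58 / 2.613e-70 = 2.220e71

2.220e71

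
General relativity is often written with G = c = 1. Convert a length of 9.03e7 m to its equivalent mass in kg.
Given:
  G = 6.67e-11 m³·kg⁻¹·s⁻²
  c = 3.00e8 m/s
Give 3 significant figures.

Length → mass via c²/G.
9.03e7 m × (c²/G) = 1.22e35 kg

1.22e35 kg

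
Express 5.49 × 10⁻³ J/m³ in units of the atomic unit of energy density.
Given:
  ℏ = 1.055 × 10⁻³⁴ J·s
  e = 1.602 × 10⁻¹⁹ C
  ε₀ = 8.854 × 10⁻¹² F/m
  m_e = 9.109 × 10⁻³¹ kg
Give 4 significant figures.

atomic unit of energy density: u_au = E_h/a₀³ = m_e⁴e¹⁰/((4πε₀)⁵ℏ⁸) = 2.929 × 10¹³ J/m³.
5.49 × 10⁻³ / 2.929 × 10¹³ = 1.874 × 10⁻¹⁶

1.874 × 10⁻¹⁶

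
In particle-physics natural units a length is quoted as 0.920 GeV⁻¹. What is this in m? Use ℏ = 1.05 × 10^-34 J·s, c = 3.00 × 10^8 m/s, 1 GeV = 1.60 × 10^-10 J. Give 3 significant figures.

A length is [E]⁻¹ in ℏ=c=1; restore one factor of ℏc.
1 GeV⁻¹ → ℏc × (1 GeV in J)⁻¹ = 1.97 × 10^-16 m.
Result: 0.920 × 1.97 × 10^-16 = 1.81 × 10^-16 m.

1.81 × 10^-16 m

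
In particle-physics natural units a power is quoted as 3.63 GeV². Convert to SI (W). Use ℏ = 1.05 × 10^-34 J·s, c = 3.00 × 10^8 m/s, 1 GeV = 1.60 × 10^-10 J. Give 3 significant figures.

8.85 × 10^14 W

Power is [E]/[T] = [E]²/ℏ.
1 GeV² → 1/ℏ × (1 GeV in J)² = 2.44 × 10^14 W.
Result: 3.63 × 2.44 × 10^14 = 8.85 × 10^14 W.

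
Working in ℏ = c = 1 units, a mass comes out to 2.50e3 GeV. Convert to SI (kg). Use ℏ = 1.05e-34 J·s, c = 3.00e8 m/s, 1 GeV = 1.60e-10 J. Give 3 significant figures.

4.44e-24 kg

Mass is [E]/c²; divide by c².
1 GeV → 1/c² × (1 GeV in J) = 1.78e-27 kg.
Result: 2.50e3 × 1.78e-27 = 4.44e-24 kg.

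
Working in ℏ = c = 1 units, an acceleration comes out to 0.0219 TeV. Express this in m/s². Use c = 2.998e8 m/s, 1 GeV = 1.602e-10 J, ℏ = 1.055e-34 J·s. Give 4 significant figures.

9.970e33 m/s²

Acceleration is [L]/[T]² = c·[E]/ℏ.
1 GeV → c/ℏ × (1 GeV in J) = 4.552e32 m/s².
Convert the energy scale: 0.0219 TeV = 21.9 GeV.
Result: 21.9 × 4.552e32 = 9.970e33 m/s².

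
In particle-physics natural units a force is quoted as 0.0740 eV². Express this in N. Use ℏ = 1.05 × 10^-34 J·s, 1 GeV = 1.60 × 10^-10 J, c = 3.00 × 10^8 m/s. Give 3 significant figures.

Force is [E]/[L] = [E]²/(ℏc); restore (ℏc)⁻¹.
1 GeV² → 1/(ℏc) × (1 GeV in J)² = 8.13 × 10^5 N.
Convert the energy scale: 0.0740 eV² = 7.40 × 10^-20 GeV².
Result: 7.40 × 10^-20 × 8.13 × 10^5 = 6.01 × 10^-14 N.

6.01 × 10^-14 N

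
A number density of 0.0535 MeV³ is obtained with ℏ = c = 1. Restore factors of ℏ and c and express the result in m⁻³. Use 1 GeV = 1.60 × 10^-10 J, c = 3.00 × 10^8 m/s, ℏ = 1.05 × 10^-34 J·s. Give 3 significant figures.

7.01 × 10^36 m⁻³

Number density is [L]⁻³ = [E]³/(ℏc)³.
1 GeV³ → 1/(ℏc)³ × (1 GeV in J)³ = 1.31 × 10^47 m⁻³.
Convert the energy scale: 0.0535 MeV³ = 5.35 × 10^-11 GeV³.
Result: 5.35 × 10^-11 × 1.31 × 10^47 = 7.01 × 10^36 m⁻³.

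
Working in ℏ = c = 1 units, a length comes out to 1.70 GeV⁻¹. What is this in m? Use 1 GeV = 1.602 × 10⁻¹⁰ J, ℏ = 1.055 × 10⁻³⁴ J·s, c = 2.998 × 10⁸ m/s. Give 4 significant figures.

3.356 × 10⁻¹⁶ m

A length is [E]⁻¹ in ℏ=c=1; restore one factor of ℏc.
1 GeV⁻¹ → ℏc × (1 GeV in J)⁻¹ = 1.974 × 10⁻¹⁶ m.
Result: 1.70 × 1.974 × 10⁻¹⁶ = 3.356 × 10⁻¹⁶ m.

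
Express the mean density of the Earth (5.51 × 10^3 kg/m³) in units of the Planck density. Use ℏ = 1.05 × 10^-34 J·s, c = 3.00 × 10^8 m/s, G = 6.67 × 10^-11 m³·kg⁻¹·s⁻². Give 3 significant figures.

Planck density: ρ_P = c⁵/(ℏG²) = 5.20 × 10^96 kg/m³.
5.51 × 10^3 / 5.20 × 10^96 = 1.06 × 10^-93

1.06 × 10^-93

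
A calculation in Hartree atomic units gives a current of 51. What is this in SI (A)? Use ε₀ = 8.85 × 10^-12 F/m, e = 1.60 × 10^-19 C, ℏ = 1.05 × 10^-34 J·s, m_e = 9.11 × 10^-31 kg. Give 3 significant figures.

0.340 A

One atomic unit of electric current: I_au = e E_h/ℏ = m_e e⁵/((4πε₀)²ℏ³) = 6.67 × 10^-3 A.
51 × 6.67 × 10^-3 A = 0.340 A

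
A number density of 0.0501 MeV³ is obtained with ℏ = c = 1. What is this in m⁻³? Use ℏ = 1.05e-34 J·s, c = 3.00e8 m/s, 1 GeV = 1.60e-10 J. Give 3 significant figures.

6.57e36 m⁻³

Number density is [L]⁻³ = [E]³/(ℏc)³.
1 GeV³ → 1/(ℏc)³ × (1 GeV in J)³ = 1.31e47 m⁻³.
Convert the energy scale: 0.0501 MeV³ = 5.01e-11 GeV³.
Result: 5.01e-11 × 1.31e47 = 6.57e36 m⁻³.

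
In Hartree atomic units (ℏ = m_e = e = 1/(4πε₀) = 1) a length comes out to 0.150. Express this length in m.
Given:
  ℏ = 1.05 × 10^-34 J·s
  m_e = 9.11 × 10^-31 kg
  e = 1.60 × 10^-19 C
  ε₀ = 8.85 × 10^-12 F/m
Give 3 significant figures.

One Bohr radius: a₀ = 4πε₀ℏ²/(m_e e²) = 5.26 × 10^-11 m.
0.150 × 5.26 × 10^-11 m = 7.89 × 10^-12 m

7.89 × 10^-12 m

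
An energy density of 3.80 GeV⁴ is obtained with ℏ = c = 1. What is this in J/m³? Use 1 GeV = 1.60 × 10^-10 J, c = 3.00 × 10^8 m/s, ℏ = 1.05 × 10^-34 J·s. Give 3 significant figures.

[E]/[L]³ = [E]⁴/(ℏc)³; restore (ℏc)⁻³.
1 GeV⁴ → 1/(ℏc)³ × (1 GeV in J)⁴ = 2.10 × 10^37 J/m³.
Result: 3.80 × 2.10 × 10^37 = 7.97 × 10^37 J/m³.

7.97 × 10^37 J/m³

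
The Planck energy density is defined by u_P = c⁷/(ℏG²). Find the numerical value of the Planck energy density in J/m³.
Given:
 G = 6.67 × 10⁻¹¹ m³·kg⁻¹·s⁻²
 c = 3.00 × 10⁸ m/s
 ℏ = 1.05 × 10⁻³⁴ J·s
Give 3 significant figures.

u_P = c⁷/(ℏG²)
  = 2.19 × 10⁵⁹ / 4.67 × 10⁻⁵⁵
  = 4.68 × 10¹¹³ J/m³

4.68 × 10¹¹³ J/m³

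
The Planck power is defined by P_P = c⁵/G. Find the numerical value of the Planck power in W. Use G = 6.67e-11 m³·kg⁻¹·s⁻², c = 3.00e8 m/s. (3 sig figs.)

3.64e52 W

P_P = c⁵/G
  = 2.43e42 / 6.67e-11
  = 3.64e52 W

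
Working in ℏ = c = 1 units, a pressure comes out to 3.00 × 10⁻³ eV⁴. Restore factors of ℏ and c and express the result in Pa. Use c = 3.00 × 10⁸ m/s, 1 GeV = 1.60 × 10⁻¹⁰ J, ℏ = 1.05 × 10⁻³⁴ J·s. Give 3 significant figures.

0.0629 Pa

Pressure is [E]/[L]³ = [E]⁴/(ℏc)³.
1 GeV⁴ → 1/(ℏc)³ × (1 GeV in J)⁴ = 2.10 × 10³⁷ Pa.
Convert the energy scale: 3.00 × 10⁻³ eV⁴ = 3.00 × 10⁻³⁹ GeV⁴.
Result: 3.00 × 10⁻³⁹ × 2.10 × 10³⁷ = 0.0629 Pa.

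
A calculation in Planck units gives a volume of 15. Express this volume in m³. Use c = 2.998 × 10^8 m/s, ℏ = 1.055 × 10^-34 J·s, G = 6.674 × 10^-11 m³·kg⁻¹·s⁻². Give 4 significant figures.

One Planck volume: V_P = (ℏG/c³)^(3/2) = 4.224 × 10^-105 m³.
15 × 4.224 × 10^-105 m³ = 6.336 × 10^-104 m³

6.336 × 10^-104 m³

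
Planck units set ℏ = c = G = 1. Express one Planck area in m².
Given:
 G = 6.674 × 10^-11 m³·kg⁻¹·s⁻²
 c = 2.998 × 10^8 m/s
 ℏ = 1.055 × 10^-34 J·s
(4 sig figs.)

The unique combination of the constants set to 1 with dimensions of area is A_P = ℏG/c³.
  = 7.041 × 10^-45 / 2.695 × 10^25
  = 2.613 × 10^-70 m²

2.613 × 10^-70 m²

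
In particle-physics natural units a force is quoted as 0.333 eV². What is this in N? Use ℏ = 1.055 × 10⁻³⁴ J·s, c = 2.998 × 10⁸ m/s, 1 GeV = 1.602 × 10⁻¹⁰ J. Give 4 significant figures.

Force is [E]/[L] = [E]²/(ℏc); restore (ℏc)⁻¹.
1 GeV² → 1/(ℏc) × (1 GeV in J)² = 8.114 × 10⁵ N.
Convert the energy scale: 0.333 eV² = 3.33 × 10⁻¹⁹ GeV².
Result: 3.33 × 10⁻¹⁹ × 8.114 × 10⁵ = 2.702 × 10⁻¹³ N.

2.702 × 10⁻¹³ N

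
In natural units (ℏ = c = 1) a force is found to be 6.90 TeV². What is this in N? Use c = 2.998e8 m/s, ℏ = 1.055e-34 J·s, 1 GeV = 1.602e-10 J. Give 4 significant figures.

5.599e12 N

Force is [E]/[L] = [E]²/(ℏc); restore (ℏc)⁻¹.
1 GeV² → 1/(ℏc) × (1 GeV in J)² = 8.114e5 N.
Convert the energy scale: 6.90 TeV² = 6.90e6 GeV².
Result: 6.90e6 × 8.114e5 = 5.599e12 N.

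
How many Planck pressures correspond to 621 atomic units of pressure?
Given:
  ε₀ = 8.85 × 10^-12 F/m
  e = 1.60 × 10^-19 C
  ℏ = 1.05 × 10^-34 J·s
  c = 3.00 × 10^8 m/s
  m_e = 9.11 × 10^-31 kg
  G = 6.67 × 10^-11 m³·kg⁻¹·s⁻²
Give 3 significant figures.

atomic unit of pressure: P_au = E_h/a₀³ = m_e⁴e¹⁰/((4πε₀)⁵ℏ⁸) = 3.01 × 10^13 Pa
Planck pressure: p_P = c⁷/(ℏG²) = 4.68 × 10^113 Pa
621 × 3.01 × 10^13 / 4.68 × 10^113 = 4.00 × 10^-98

4.00 × 10^-98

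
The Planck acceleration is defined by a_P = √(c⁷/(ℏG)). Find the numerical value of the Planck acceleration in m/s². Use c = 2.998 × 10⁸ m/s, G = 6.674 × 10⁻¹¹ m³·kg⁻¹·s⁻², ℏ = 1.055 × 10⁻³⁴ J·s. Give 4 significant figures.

5.560 × 10⁵¹ m/s²

a_P = √(c⁷/(ℏG))
  = √(3.092 × 10¹⁰³)
  = 5.560 × 10⁵¹ m/s²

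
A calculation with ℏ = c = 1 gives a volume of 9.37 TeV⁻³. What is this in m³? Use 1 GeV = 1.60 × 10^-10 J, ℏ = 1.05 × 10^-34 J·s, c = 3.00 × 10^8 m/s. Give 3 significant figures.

7.15 × 10^-56 m³

Volume is [L]³ = [E]⁻³·(ℏc)³.
1 GeV⁻³ → (ℏc)³ × (1 GeV in J)⁻³ = 7.63 × 10^-48 m³.
Convert the energy scale: 9.37 TeV⁻³ = 9.37 × 10^-9 GeV⁻³.
Result: 9.37 × 10^-9 × 7.63 × 10^-48 = 7.15 × 10^-56 m³.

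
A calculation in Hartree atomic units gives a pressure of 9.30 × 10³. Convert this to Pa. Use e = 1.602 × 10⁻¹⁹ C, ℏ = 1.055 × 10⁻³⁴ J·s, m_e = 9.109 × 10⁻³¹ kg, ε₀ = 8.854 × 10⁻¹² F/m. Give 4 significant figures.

2.724 × 10¹⁷ Pa

One atomic unit of pressure: P_au = E_h/a₀³ = m_e⁴e¹⁰/((4πε₀)⁵ℏ⁸) = 2.929 × 10¹³ Pa.
9.30 × 10³ × 2.929 × 10¹³ Pa = 2.724 × 10¹⁷ Pa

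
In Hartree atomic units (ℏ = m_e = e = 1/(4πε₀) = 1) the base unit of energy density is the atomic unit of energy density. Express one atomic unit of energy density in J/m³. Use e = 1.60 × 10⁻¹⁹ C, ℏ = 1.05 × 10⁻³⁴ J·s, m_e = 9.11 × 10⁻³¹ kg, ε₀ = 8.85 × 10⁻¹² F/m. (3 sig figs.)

3.01 × 10¹³ J/m³

u_au = E_h/a₀³ = m_e⁴e¹⁰/((4πε₀)⁵ℏ⁸)
E_h = 4.38 × 10⁻¹⁸ J
a₀ = 5.26 × 10⁻¹¹ m
E_h/a₀³ = 3.01 × 10¹³ J/m³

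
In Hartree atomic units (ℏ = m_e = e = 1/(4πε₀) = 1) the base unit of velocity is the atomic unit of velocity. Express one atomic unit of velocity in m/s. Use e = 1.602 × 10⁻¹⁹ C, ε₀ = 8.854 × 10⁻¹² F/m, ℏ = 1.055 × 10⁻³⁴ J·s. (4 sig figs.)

2.186 × 10⁶ m/s

v_au = e²/(4πε₀ℏ)
  = 2.566 × 10⁻³⁸ / 1.174 × 10⁻⁴⁴
  = 2.186 × 10⁶ m/s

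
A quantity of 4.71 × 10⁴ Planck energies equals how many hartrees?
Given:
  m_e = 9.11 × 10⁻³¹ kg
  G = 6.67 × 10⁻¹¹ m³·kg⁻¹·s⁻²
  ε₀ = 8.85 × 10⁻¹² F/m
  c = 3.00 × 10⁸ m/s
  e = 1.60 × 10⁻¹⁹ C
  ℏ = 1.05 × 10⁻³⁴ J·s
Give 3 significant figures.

Planck energy: E_P = √(ℏc⁵/G) = 1.96 × 10⁹ J
hartree: E_h = m_e e⁴/(4πε₀ℏ)² = 4.38 × 10⁻¹⁸ J
4.71 × 10⁴ × 1.96 × 10⁹ / 4.38 × 10⁻¹⁸ = 2.10 × 10³¹

2.10 × 10³¹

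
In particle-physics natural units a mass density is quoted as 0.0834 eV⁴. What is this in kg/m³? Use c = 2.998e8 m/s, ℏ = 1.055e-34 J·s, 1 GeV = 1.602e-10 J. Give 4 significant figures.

1.932e-17 kg/m³

Mass density is [E]/(c²[L]³) = [E]⁴/(ℏ³c⁵).
1 GeV⁴ → 1/(ℏ³c⁵) × (1 GeV in J)⁴ = 2.316e20 kg/m³.
Convert the energy scale: 0.0834 eV⁴ = 8.34e-38 GeV⁴.
Result: 8.34e-38 × 2.316e20 = 1.932e-17 kg/m³.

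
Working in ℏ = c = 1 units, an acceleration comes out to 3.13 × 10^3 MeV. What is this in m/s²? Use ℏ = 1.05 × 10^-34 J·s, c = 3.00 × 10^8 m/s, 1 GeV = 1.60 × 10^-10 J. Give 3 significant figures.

1.43 × 10^33 m/s²

Acceleration is [L]/[T]² = c·[E]/ℏ.
1 GeV → c/ℏ × (1 GeV in J) = 4.57 × 10^32 m/s².
Convert the energy scale: 3.13 × 10^3 MeV = 3.13 GeV.
Result: 3.13 × 4.57 × 10^32 = 1.43 × 10^33 m/s².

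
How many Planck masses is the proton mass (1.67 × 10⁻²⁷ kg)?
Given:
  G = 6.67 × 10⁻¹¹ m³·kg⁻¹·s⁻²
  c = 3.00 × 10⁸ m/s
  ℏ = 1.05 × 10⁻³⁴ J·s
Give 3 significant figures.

Planck mass: m_P = √(ℏc/G) = 2.17 × 10⁻⁸ kg.
1.67 × 10⁻²⁷ / 2.17 × 10⁻⁸ = 7.68 × 10⁻²⁰

7.68 × 10⁻²⁰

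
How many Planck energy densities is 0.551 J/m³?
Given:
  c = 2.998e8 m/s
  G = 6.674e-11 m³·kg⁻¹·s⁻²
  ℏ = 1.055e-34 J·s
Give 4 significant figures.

Planck energy density: u_P = c⁷/(ℏG²) = 4.632e113 J/m³.
0.551 / 4.632e113 = 1.189e-114

1.189e-114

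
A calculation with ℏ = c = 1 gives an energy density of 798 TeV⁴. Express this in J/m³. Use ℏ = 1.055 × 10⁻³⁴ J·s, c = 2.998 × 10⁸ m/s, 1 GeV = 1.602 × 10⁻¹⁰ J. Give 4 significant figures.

1.661 × 10⁵² J/m³

[E]/[L]³ = [E]⁴/(ℏc)³; restore (ℏc)⁻³.
1 GeV⁴ → 1/(ℏc)³ × (1 GeV in J)⁴ = 2.082 × 10³⁷ J/m³.
Convert the energy scale: 798 TeV⁴ = 7.98 × 10¹⁴ GeV⁴.
Result: 7.98 × 10¹⁴ × 2.082 × 10³⁷ = 1.661 × 10⁵² J/m³.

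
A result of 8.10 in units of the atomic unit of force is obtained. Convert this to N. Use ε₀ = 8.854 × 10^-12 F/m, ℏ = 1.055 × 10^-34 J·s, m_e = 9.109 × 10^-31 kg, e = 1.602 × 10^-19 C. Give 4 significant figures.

6.658 × 10^-7 N

One atomic unit of force: F_au = E_h/a₀ = m_e²e⁶/((4πε₀)³ℏ⁴) = 8.220 × 10^-8 N.
8.10 × 8.220 × 10^-8 N = 6.658 × 10^-7 N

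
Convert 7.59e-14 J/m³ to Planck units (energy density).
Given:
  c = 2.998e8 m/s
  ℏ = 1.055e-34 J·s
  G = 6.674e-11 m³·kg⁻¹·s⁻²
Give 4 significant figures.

Planck energy density: u_P = c⁷/(ℏG²) = 4.632e113 J/m³.
7.59e-14 / 4.632e113 = 1.638e-127

1.638e-127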